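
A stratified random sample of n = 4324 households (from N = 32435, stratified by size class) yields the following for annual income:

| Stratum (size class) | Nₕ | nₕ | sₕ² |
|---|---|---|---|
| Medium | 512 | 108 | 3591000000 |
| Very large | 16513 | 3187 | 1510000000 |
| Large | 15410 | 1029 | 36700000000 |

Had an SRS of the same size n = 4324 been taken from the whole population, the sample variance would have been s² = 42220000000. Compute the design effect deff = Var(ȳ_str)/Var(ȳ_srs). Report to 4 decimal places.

Var(ȳ_str) = Σ Wₕ²(1−fₕ)sₕ²/nₕ with Wₕ = Nₕ/32435:
  Medium: (512/32435)²·(1−108/512)·3591000000/108 = 6537.5522
  Very large: (16513/32435)²·(1−3187/16513)·1510000000/3187 = 99104.385
  Large: (15410/32435)²·(1−1029/15410)·36700000000/1029 = 7.5130211 × 10^6
  → Var(ȳ_str) = 7.618663 × 10^6.
Var(ȳ_srs) = (1 − 4324/32435)·42220000000/4324 = 8.462427 × 10^6.
deff = (7.618663 × 10^6) / (8.462427 × 10^6) = 0.9003.

0.9003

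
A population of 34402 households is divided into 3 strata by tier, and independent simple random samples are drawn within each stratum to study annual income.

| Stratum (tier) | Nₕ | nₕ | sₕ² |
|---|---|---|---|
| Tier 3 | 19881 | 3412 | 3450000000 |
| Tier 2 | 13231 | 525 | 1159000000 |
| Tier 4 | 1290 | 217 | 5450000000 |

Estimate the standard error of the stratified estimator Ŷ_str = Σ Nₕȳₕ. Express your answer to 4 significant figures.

Var(Ŷ_str) = Σₕ Nₕ²(1 − fₕ)sₕ²/nₕ.
Tier 3: 19881²·(1 − 3412/19881)·3450000000/3412 = 3.3106672 × 10^14.
Tier 2: 13231²·(1 − 525/13231)·1159000000/525 = 3.7112965 × 10^14.
Tier 4: 1290²·(1 − 217/1290)·5450000000/217 = 3.4763717 × 10^13.
Sum = 7.3696009 × 10^14.
SE = √(7.3696009 × 10^14) = 2.715 × 10^7.

2.715 × 10^7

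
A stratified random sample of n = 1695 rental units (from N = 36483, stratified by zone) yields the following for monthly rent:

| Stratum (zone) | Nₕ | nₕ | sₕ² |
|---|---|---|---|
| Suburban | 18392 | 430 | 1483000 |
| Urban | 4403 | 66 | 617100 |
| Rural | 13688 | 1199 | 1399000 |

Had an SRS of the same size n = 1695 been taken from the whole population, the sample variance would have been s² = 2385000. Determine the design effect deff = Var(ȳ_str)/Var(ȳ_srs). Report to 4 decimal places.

Var(ȳ_str) = Σ Wₕ²(1−fₕ)sₕ²/nₕ with Wₕ = Nₕ/36483:
  Suburban: (18392/36483)²·(1−430/18392)·1483000/430 = 856.00295
  Urban: (4403/36483)²·(1−66/4403)·617100/66 = 134.14319
  Rural: (13688/36483)²·(1−1199/13688)·1399000/1199 = 149.85979
  → Var(ȳ_str) = 1140.0059.
Var(ȳ_srs) = (1 − 1695/36483)·2385000/1695 = 1341.7067.
deff = 1140.0059 / 1341.7067 = 0.8497.

0.8497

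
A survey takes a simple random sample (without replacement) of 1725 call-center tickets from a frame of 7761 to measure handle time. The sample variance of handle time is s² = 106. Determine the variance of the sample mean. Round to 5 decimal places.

0.04779

Under SRS without replacement, Var(ȳ) = (1 − f)·s²/n with f = n/N = 1725/7761 = 0.22226517.
Var(ȳ) = (1 − 0.22226517)·106/1725 = 0.77773483·0.061449275 = 0.047791242.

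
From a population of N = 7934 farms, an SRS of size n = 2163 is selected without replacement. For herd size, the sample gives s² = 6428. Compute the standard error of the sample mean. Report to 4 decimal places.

1.4702

Under SRS without replacement, Var(ȳ) = (1 − f)·s²/n with f = n/N = 2163/7934 = 0.27262415.
Var(ȳ) = (1 − 0.27262415)·6428/2163 = 0.72737585·2.9717984 = 2.1616144.
SE(ȳ) = √(2.1616144) = 1.4702.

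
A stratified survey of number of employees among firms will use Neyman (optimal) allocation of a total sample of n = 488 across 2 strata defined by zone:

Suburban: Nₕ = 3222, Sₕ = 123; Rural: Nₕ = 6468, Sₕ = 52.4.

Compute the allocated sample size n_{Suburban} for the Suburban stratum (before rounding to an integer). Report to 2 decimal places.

Neyman allocation: nₕ = n·NₕSₕ / Σⱼ NⱼSⱼ.
Σ NⱼSⱼ = 3222·123 + 6468·52.4 = 735229.2.
n_{Suburban} = 488·3222·123 / 735229.2 = 263.04.

263.04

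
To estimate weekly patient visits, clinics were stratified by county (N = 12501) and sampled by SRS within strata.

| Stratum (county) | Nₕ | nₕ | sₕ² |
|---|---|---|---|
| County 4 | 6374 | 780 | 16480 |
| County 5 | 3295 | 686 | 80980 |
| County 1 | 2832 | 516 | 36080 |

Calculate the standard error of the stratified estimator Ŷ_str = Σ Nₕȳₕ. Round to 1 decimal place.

47188.7

Var(Ŷ_str) = Σₕ Nₕ²(1 − fₕ)sₕ²/nₕ.
County 4: 6374²·(1 − 780/6374)·16480/780 = 7.5335058 × 10^8.
County 5: 3295²·(1 − 686/3295)·80980/686 = 1.0148063 × 10^9.
County 1: 2832²·(1 − 516/2832)·36080/516 = 4.586154 × 10^8.
Sum = 2.2267723 × 10^9.
SE = √(2.2267723 × 10^9) = 47188.7.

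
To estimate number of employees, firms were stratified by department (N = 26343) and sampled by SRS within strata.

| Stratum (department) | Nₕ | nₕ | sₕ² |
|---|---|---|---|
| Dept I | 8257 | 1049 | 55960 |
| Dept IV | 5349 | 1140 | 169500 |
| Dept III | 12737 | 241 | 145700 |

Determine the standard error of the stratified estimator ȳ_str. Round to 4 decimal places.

Var(ȳ_str) = Σₕ Wₕ²(1 − fₕ)sₕ²/nₕ with Wₕ = Nₕ/N, N = 26343.
Dept I: Wₕ = 0.31344190; term = 0.31344190²·(1 − 0.12704372)·55960/1049 = 4.5751867.
Dept IV: Wₕ = 0.20305204; term = 0.20305204²·(1 − 0.21312395)·169500/1140 = 4.8237624.
Dept III: Wₕ = 0.48350605; term = 0.48350605²·(1 − 0.01892125)·145700/241 = 138.65969.
Sum = 148.05864.
SE = √(148.05864) = 12.1679.

12.1679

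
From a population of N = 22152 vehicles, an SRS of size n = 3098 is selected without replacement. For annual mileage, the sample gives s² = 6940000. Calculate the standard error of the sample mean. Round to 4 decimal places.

43.8961

Under SRS without replacement, Var(ȳ) = (1 − f)·s²/n with f = n/N = 3098/22152 = 0.13985193.
Var(ȳ) = (1 − 0.13985193)·6940000/3098 = 0.86014807·2240.1549 = 1926.8649.
SE(ȳ) = √(1926.8649) = 43.8961.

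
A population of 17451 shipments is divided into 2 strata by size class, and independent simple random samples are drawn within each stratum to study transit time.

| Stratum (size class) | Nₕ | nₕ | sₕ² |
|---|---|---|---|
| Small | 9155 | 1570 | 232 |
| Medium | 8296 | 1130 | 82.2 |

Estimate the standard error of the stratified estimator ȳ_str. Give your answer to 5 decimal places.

Var(ȳ_str) = Σₕ Wₕ²(1 − fₕ)sₕ²/nₕ with Wₕ = Nₕ/N, N = 17451.
Small: Wₕ = 0.52461177; term = 0.52461177²·(1 − 0.17149099)·232/1570 = 0.033694703.
Medium: Wₕ = 0.47538823; term = 0.47538823²·(1 − 0.13621022)·82.2/1130 = 0.014200325.
Sum = 0.047895028.
SE = √(0.047895028) = 0.21885.

0.21885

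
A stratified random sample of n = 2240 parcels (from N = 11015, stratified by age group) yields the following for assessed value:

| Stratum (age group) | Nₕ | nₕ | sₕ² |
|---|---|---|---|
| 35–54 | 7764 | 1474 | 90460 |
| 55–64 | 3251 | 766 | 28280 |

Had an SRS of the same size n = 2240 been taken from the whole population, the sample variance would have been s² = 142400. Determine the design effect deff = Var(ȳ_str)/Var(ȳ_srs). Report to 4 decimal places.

0.5363

Var(ȳ_str) = Σ Wₕ²(1−fₕ)sₕ²/nₕ with Wₕ = Nₕ/11015:
  35–54: (7764/11015)²·(1−1474/7764)·90460/1474 = 24.701667
  55–64: (3251/11015)²·(1−766/3251)·28280/766 = 2.458244
  → Var(ȳ_str) = 27.159911.
Var(ȳ_srs) = (1 − 2240/11015)·142400/2240 = 50.643603.
deff = 27.159911 / 50.643603 = 0.5363.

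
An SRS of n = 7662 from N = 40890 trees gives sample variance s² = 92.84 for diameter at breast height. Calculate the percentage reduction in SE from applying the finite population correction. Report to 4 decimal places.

9.8546

f = n/N = 7662/40890 = 0.18738078.
SE_no-fpc = √(s²/n) = 0.11007698; SE_fpc = √((1−f)s²/n) = 0.099229325.
Ratio = √(1−f) = 0.90145395. Reduction = 100·(1 − 0.90145395) = 9.8546%.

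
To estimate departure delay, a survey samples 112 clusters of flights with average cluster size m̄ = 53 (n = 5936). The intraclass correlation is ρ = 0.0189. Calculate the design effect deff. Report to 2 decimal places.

1.98

deff = 1 + (53 − 1)·0.0189 = 1 + 0.9828 = 1.9828.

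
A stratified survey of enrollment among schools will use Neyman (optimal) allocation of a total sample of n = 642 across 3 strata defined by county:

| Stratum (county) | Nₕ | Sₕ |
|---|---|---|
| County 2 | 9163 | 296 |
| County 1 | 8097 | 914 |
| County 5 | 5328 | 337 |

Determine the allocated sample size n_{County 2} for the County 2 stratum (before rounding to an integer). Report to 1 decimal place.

Neyman allocation: nₕ = n·NₕSₕ / Σⱼ NⱼSⱼ.
Σ NⱼSⱼ = 9163·296 + 8097·914 + 5328·337 = 1.1908442 × 10^7.
n_{County 2} = 642·9163·296 / (1.1908442 × 10^7) = 146.2.

146.2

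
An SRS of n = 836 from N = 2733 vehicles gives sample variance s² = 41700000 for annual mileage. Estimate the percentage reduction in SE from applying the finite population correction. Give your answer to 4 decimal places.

16.6868

f = n/N = 836/2733 = 0.30589096.
SE_no-fpc = √(s²/n) = 223.33917; SE_fpc = √((1−f)s²/n) = 186.07102.
Ratio = √(1−f) = 0.83313206. Reduction = 100·(1 − 0.83313206) = 16.6868%.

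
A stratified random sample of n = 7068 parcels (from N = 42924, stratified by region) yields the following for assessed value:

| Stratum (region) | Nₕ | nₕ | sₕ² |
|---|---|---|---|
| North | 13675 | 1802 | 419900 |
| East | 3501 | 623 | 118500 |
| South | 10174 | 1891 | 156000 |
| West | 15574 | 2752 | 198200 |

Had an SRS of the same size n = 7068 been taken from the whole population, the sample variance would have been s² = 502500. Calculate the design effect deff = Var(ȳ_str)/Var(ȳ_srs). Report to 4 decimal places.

Var(ȳ_str) = Σ Wₕ²(1−fₕ)sₕ²/nₕ with Wₕ = Nₕ/42924:
  North: (13675/42924)²·(1−1802/13675)·419900/1802 = 20.534235
  East: (3501/42924)²·(1−623/3501)·118500/623 = 1.0401904
  South: (10174/42924)²·(1−1891/10174)·156000/1891 = 3.7732197
  West: (15574/42924)²·(1−2752/15574)·198200/2752 = 7.8056809
  → Var(ȳ_str) = 33.153326.
Var(ȳ_srs) = (1 − 7068/42924)·502500/7068 = 59.388339.
deff = 33.153326 / 59.388339 = 0.5582.

0.5582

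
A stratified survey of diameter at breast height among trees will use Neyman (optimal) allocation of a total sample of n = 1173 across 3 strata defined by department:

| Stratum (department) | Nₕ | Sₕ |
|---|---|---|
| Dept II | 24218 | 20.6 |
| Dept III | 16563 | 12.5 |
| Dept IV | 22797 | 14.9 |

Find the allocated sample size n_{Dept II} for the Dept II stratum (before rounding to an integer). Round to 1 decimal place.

Neyman allocation: nₕ = n·NₕSₕ / Σⱼ NⱼSⱼ.
Σ NⱼSⱼ = 24218·20.6 + 16563·12.5 + 22797·14.9 = 1.0456036 × 10^6.
n_{Dept II} = 1173·24218·20.6 / (1.0456036 × 10^6) = 559.7.

559.7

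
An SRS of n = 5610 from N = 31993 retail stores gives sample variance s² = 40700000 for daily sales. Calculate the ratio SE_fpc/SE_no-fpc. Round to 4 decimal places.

f = n/N = 5610/31993 = 0.17535086.
SE_no-fpc = √(s²/n) = 85.175712; SE_fpc = √((1−f)s²/n) = 77.34823.
Ratio = √(1−f) = 0.90810194.

0.9081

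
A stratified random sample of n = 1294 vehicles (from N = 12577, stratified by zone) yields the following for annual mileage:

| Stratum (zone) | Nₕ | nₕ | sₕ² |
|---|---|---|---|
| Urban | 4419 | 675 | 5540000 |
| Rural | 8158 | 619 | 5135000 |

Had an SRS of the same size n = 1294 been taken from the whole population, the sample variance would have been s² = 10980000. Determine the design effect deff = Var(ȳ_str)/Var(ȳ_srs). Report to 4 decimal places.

Var(ȳ_str) = Σ Wₕ²(1−fₕ)sₕ²/nₕ with Wₕ = Nₕ/12577:
  Urban: (4419/12577)²·(1−675/4419)·5540000/675 = 858.44349
  Rural: (8158/12577)²·(1−619/8158)·5135000/619 = 3225.4709
  → Var(ȳ_str) = 4083.9144.
Var(ȳ_srs) = (1 − 1294/12577)·10980000/1294 = 7612.2947.
deff = 4083.9144 / 7612.2947 = 0.5365.

0.5365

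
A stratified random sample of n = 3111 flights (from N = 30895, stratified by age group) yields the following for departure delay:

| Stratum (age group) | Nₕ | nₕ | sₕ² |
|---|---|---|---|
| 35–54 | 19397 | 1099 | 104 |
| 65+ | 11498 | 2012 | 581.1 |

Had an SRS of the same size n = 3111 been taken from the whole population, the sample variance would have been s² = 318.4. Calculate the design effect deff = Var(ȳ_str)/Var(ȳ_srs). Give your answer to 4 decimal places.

Var(ȳ_str) = Σ Wₕ²(1−fₕ)sₕ²/nₕ with Wₕ = Nₕ/30895:
  35–54: (19397/30895)²·(1−1099/19397)·104/1099 = 0.035188231
  65+: (11498/30895)²·(1−2012/11498)·581.1/2012 = 0.033002886
  → Var(ȳ_str) = 0.068191117.
Var(ȳ_srs) = (1 − 3111/30895)·318.4/3111 = 0.092040638.
deff = 0.068191117 / 0.092040638 = 0.7409.

0.7409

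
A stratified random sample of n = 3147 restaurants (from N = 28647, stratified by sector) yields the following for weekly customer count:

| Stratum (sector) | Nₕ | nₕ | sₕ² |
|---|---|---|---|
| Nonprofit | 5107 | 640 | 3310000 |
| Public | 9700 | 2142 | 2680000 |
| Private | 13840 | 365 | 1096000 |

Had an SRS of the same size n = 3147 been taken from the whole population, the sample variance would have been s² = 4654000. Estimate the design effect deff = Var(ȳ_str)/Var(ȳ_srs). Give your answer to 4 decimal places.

0.7125

Var(ȳ_str) = Σ Wₕ²(1−fₕ)sₕ²/nₕ with Wₕ = Nₕ/28647:
  Nonprofit: (5107/28647)²·(1−640/5107)·3310000/640 = 143.77108
  Public: (9700/28647)²·(1−2142/9700)·2680000/2142 = 111.77268
  Private: (13840/28647)²·(1−365/13840)·1096000/365 = 682.37681
  → Var(ȳ_str) = 937.92057.
Var(ȳ_srs) = (1 − 3147/28647)·4654000/3147 = 1316.4085.
deff = 937.92057 / 1316.4085 = 0.7125.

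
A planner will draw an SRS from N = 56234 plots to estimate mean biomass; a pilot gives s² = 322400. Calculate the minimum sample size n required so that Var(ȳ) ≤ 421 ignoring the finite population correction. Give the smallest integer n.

766

Without fpc, n₀ = s²/D = 322400/421 = 765.7957.
Rounding up, n = 766.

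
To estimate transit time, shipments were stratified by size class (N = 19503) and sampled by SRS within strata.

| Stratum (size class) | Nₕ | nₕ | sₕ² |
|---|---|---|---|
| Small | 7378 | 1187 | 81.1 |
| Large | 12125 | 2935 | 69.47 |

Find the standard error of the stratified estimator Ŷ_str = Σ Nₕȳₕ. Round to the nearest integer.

2400

Var(Ŷ_str) = Σₕ Nₕ²(1 − fₕ)sₕ²/nₕ.
Small: 7378²·(1 − 1187/7378)·81.1/1187 = 3.1208262 × 10^6.
Large: 12125²·(1 − 2935/12125)·69.47/2935 = 2.6374635 × 10^6.
Sum = 5.7582897 × 10^6.
SE = √(5.7582897 × 10^6) = 2400.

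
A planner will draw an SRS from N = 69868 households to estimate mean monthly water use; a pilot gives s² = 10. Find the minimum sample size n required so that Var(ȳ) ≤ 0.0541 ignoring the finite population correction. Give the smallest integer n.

185

Without fpc, n₀ = s²/D = 10/0.0541 = 184.8429.
Rounding up, n = 185.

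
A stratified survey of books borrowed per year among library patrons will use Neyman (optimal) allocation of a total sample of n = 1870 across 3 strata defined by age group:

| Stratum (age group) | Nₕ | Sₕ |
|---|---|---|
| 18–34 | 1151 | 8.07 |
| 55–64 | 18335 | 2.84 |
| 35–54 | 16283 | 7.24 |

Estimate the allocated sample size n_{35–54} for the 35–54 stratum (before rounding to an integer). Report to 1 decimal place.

Neyman allocation: nₕ = n·NₕSₕ / Σⱼ NⱼSⱼ.
Σ NⱼSⱼ = 1151·8.07 + 18335·2.84 + 16283·7.24 = 179248.89.
n_{35–54} = 1870·16283·7.24 / 179248.89 = 1229.9.

1229.9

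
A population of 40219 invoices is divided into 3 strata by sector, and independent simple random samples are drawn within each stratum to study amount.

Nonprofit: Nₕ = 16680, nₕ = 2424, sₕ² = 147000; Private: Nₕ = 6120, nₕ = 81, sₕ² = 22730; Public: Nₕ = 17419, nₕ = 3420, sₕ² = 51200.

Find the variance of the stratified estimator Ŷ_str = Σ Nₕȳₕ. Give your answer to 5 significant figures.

Var(Ŷ_str) = Σₕ Nₕ²(1 − fₕ)sₕ²/nₕ.
Nonprofit: 16680²·(1 − 2424/16680)·147000/2424 = 1.4420438 × 10^10.
Private: 6120²·(1 − 81/6120)·22730/81 = 1.0371244 × 10^10.
Public: 17419²·(1 − 3420/17419)·51200/3420 = 3.6505986 × 10^9.
Sum = 2.8442281 × 10^10.

2.8442 × 10^10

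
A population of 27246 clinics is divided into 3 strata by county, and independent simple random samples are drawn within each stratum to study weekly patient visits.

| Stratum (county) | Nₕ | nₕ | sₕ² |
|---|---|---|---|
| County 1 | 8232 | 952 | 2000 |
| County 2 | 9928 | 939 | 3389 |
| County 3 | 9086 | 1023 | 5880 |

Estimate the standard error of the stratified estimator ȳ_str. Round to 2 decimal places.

1.08

Var(ȳ_str) = Σₕ Wₕ²(1 − fₕ)sₕ²/nₕ with Wₕ = Nₕ/N, N = 27246.
County 1: Wₕ = 0.30213609; term = 0.30213609²·(1 − 0.11564626)·2000/952 = 0.16959939.
County 2: Wₕ = 0.36438376; term = 0.36438376²·(1 − 0.09458098)·3389/939 = 0.43388399.
County 3: Wₕ = 0.33348014; term = 0.33348014²·(1 − 0.11259080)·5880/1023 = 0.56723834.
Sum = 1.1707217.
SE = √(1.1707217) = 1.08.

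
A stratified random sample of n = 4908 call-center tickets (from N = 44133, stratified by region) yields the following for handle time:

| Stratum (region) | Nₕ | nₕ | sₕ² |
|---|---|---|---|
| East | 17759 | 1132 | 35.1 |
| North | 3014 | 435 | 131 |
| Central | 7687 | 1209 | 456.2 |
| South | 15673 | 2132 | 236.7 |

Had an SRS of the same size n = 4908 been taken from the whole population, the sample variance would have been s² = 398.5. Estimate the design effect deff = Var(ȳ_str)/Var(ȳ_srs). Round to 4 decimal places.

0.3831

Var(ȳ_str) = Σ Wₕ²(1−fₕ)sₕ²/nₕ with Wₕ = Nₕ/44133:
  East: (17759/44133)²·(1−1132/17759)·35.1/1132 = 0.0047007396
  North: (3014/44133)²·(1−435/3014)·131/435 = 0.0012018485
  Central: (7687/44133)²·(1−1209/7687)·456.2/1209 = 0.0096471694
  South: (15673/44133)²·(1−2132/15673)·236.7/2132 = 0.01209726
  → Var(ȳ_str) = 0.027647018.
Var(ȳ_srs) = (1 − 4908/44133)·398.5/4908 = 0.072164445.
deff = 0.027647018 / 0.072164445 = 0.3831.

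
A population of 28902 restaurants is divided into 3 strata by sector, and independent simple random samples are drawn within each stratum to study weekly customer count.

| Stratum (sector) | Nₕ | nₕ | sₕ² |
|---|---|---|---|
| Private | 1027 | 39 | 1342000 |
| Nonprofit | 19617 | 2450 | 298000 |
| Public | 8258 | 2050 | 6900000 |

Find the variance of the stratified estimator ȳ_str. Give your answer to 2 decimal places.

Var(ȳ_str) = Σₕ Wₕ²(1 − fₕ)sₕ²/nₕ with Wₕ = Nₕ/N, N = 28902.
Private: Wₕ = 0.03553387; term = 0.03553387²·(1 − 0.03797468)·1342000/39 = 41.798385.
Nonprofit: Wₕ = 0.67874196; term = 0.67874196²·(1 − 0.12489168)·298000/2450 = 49.036717.
Public: Wₕ = 0.28572417; term = 0.28572417²·(1 − 0.24824413)·6900000/2050 = 206.56942.
Sum = 297.40452.

297.40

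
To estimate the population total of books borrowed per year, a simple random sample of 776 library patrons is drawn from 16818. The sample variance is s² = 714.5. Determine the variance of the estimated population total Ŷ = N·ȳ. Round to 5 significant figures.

2.4841 × 10^8

Var(Ŷ) = N²·Var(ȳ) = N²·(1 − n/N)·s²/n.
f = 776/16818 = 0.04614104; Var(ȳ) = 0.95385896·714.5/776 = 0.87826318.
Var(Ŷ) = 16818² · 0.87826318 = 2.4841246 × 10^8.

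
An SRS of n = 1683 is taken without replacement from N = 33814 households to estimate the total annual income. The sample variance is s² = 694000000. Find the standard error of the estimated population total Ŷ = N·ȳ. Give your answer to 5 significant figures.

2.1166 × 10^7

Var(Ŷ) = N²·Var(ȳ) = N²·(1 − n/N)·s²/n.
f = 1683/33814 = 0.04977228; Var(ȳ) = 0.95022772·694000000/1683 = 391834.84.
Var(Ŷ) = 33814² · 391834.84 = 4.480187 × 10^14.
SE(Ŷ) = √(4.480187 × 10^14) = 2.1166 × 10^7.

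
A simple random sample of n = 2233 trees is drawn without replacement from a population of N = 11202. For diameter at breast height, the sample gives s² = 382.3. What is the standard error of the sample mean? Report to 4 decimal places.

0.3702

Under SRS without replacement, Var(ȳ) = (1 − f)·s²/n with f = n/N = 2233/11202 = 0.19933940.
Var(ȳ) = (1 − 0.19933940)·382.3/2233 = 0.80066060·0.17120466 = 0.13707682.
SE(ȳ) = √(0.13707682) = 0.3702.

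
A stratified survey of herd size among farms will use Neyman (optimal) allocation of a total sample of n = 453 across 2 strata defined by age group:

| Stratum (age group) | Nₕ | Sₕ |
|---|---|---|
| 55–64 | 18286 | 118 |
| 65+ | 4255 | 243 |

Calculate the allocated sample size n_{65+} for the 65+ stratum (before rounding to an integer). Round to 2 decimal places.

Neyman allocation: nₕ = n·NₕSₕ / Σⱼ NⱼSⱼ.
Σ NⱼSⱼ = 18286·118 + 4255·243 = 3.191713 × 10^6.
n_{65+} = 453·4255·243 / (3.191713 × 10^6) = 146.75.

146.75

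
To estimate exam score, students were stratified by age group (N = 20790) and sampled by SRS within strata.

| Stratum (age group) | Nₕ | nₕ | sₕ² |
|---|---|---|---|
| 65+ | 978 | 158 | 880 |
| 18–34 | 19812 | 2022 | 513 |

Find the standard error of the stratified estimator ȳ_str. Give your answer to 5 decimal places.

Var(ȳ_str) = Σₕ Wₕ²(1 − fₕ)sₕ²/nₕ with Wₕ = Nₕ/N, N = 20790.
65+: Wₕ = 0.04704185; term = 0.04704185²·(1 − 0.16155419)·880/158 = 0.01033402.
18–34: Wₕ = 0.95295815; term = 0.95295815²·(1 − 0.10205936)·513/2022 = 0.20688619.
Sum = 0.21722021.
SE = √(0.21722021) = 0.46607.

0.46607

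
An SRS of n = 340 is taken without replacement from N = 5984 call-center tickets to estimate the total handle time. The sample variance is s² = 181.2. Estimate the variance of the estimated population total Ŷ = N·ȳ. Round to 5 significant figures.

1.7999 × 10^7

Var(Ŷ) = N²·Var(ȳ) = N²·(1 − n/N)·s²/n.
f = 340/5984 = 0.05681818; Var(ȳ) = 0.94318182·181.2/340 = 0.50266043.
Var(Ŷ) = 5984² · 0.50266043 = 1.7999393 × 10^7.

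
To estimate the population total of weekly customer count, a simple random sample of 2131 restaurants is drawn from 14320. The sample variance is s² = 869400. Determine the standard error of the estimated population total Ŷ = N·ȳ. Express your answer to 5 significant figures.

266850

Var(Ŷ) = N²·Var(ȳ) = N²·(1 − n/N)·s²/n.
f = 2131/14320 = 0.14881285; Var(ȳ) = 0.85118715·869400/2131 = 347.26518.
Var(Ŷ) = 14320² · 347.26518 = 7.1211031 × 10^10.
SE(Ŷ) = √(7.1211031 × 10^10) = 266850.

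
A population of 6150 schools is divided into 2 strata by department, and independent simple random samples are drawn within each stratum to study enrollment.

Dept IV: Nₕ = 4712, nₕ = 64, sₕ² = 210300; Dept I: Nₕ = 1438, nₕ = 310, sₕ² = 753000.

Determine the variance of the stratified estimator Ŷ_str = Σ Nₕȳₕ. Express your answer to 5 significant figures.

Var(Ŷ_str) = Σₕ Nₕ²(1 − fₕ)sₕ²/nₕ.
Dept IV: 4712²·(1 − 64/4712)·210300/64 = 7.1966553 × 10^10.
Dept I: 1438²·(1 − 310/1438)·753000/310 = 3.9400458 × 10^9.
Sum = 7.5906599 × 10^10.

7.5907 × 10^10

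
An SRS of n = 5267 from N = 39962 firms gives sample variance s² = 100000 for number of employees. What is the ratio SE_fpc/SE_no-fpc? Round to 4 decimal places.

0.9318

f = n/N = 5267/39962 = 0.13180021.
SE_no-fpc = √(s²/n) = 4.3573088; SE_fpc = √((1−f)s²/n) = 4.0600201.
Ratio = √(1−f) = 0.93177239.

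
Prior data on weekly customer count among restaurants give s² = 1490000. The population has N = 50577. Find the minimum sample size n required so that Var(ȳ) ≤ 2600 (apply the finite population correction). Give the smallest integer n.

567

Without fpc, n₀ = s²/D = 1490000/2600 = 573.0769.
With fpc, (1 − n/N)·s²/n ≤ D requires n ≥ n₀/(1 + n₀/N) = 573.0769/(1 + 573.0769/50577) = 566.6562.
Rounding up, n = 567.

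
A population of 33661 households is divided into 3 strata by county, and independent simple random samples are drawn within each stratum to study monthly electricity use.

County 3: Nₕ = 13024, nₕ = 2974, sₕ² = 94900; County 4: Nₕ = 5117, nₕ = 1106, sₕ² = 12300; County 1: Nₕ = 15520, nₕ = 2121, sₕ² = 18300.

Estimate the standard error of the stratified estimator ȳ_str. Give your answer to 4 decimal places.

Var(ȳ_str) = Σₕ Wₕ²(1 − fₕ)sₕ²/nₕ with Wₕ = Nₕ/N, N = 33661.
County 3: Wₕ = 0.38691661; term = 0.38691661²·(1 − 0.22834767)·94900/2974 = 3.6862236.
County 4: Wₕ = 0.15201569; term = 0.15201569²·(1 − 0.21614227)·12300/1106 = 0.2014485.
County 1: Wₕ = 0.46106770; term = 0.46106770²·(1 − 0.13666237)·18300/2121 = 1.5835089.
Sum = 5.471181.
SE = √(5.471181) = 2.3391.

2.3391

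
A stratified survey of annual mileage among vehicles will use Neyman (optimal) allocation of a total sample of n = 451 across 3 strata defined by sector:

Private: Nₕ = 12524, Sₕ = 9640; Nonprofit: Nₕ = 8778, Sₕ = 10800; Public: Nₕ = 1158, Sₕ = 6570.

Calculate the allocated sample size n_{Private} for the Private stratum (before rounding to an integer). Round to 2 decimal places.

244.01

Neyman allocation: nₕ = n·NₕSₕ / Σⱼ NⱼSⱼ.
Σ NⱼSⱼ = 12524·9640 + 8778·10800 + 1158·6570 = 2.2314182 × 10^8.
n_{Private} = 451·12524·9640 / (2.2314182 × 10^8) = 244.01.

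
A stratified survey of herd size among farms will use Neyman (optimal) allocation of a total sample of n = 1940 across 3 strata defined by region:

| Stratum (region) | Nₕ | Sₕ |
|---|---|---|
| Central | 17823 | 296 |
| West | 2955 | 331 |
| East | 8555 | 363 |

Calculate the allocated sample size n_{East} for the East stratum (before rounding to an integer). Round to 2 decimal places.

Neyman allocation: nₕ = n·NₕSₕ / Σⱼ NⱼSⱼ.
Σ NⱼSⱼ = 17823·296 + 2955·331 + 8555·363 = 9.359178 × 10^6.
n_{East} = 1940·8555·363 / (9.359178 × 10^6) = 643.71.

643.71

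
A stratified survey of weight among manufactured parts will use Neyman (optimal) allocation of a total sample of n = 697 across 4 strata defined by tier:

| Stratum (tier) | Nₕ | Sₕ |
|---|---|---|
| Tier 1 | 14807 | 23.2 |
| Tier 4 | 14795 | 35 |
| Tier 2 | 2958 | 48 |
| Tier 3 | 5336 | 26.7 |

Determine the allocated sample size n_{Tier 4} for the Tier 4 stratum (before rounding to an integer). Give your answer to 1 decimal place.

315.0

Neyman allocation: nₕ = n·NₕSₕ / Σⱼ NⱼSⱼ.
Σ NⱼSⱼ = 14807·23.2 + 14795·35 + 2958·48 + 5336·26.7 = 1.1458026 × 10^6.
n_{Tier 4} = 697·14795·35 / (1.1458026 × 10^6) = 315.0.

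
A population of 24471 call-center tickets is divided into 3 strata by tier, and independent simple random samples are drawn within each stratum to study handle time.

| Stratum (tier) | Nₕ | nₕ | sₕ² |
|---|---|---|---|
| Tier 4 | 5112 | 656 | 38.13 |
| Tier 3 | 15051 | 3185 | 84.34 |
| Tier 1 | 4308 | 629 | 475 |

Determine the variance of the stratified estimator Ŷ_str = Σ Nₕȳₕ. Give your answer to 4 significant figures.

1.802 × 10^7

Var(Ŷ_str) = Σₕ Nₕ²(1 − fₕ)sₕ²/nₕ.
Tier 4: 5112²·(1 − 656/5112)·38.13/656 = 1.3240336 × 10^6.
Tier 3: 15051²·(1 − 3185/15051)·84.34/3185 = 4.7292673 × 10^6.
Tier 1: 4308²·(1 − 629/4308)·475/629 = 1.196874 × 10^7.
Sum = 1.8022041 × 10^7.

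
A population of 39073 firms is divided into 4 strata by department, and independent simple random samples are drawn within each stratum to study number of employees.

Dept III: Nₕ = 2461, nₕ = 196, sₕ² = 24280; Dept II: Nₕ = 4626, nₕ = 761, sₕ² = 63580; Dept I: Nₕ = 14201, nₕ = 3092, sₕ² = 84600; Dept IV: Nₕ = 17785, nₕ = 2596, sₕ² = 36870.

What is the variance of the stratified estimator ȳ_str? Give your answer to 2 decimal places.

Var(ȳ_str) = Σₕ Wₕ²(1 − fₕ)sₕ²/nₕ with Wₕ = Nₕ/N, N = 39073.
Dept III: Wₕ = 0.06298467; term = 0.06298467²·(1 − 0.07964242)·24280/196 = 0.45229201.
Dept II: Wₕ = 0.11839378; term = 0.11839378²·(1 − 0.16450497)·63580/761 = 0.97844739.
Dept I: Wₕ = 0.36344791; term = 0.36344791²·(1 − 0.21773115)·84600/3092 = 2.8272959.
Dept IV: Wₕ = 0.45517365; term = 0.45517365²·(1 − 0.14596570)·36870/2596 = 2.5130318.
Sum = 6.7710671.

6.77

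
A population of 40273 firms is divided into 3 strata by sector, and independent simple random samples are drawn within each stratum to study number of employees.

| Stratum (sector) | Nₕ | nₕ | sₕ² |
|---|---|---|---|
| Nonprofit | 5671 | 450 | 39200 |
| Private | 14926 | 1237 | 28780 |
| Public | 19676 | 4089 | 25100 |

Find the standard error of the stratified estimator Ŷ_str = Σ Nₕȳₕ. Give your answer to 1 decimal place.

Var(Ŷ_str) = Σₕ Nₕ²(1 − fₕ)sₕ²/nₕ.
Nonprofit: 5671²·(1 − 450/5671)·39200/450 = 2.5792111 × 10^9.
Private: 14926²·(1 − 1237/14926)·28780/1237 = 4.753749 × 10^9.
Public: 19676²·(1 − 4089/19676)·25100/4089 = 1.8825909 × 10^9.
Sum = 9.215551 × 10^9.
SE = √(9.215551 × 10^9) = 95997.7.

95997.7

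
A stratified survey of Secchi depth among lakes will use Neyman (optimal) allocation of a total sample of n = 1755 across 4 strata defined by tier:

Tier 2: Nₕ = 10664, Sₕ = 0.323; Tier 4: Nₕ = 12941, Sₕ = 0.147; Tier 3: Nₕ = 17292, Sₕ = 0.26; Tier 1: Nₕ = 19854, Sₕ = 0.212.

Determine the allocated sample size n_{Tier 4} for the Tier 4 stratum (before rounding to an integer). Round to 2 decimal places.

237.59

Neyman allocation: nₕ = n·NₕSₕ / Σⱼ NⱼSⱼ.
Σ NⱼSⱼ = 10664·0.323 + 12941·0.147 + 17292·0.26 + 19854·0.212 = 14051.767.
n_{Tier 4} = 1755·12941·0.147 / 14051.767 = 237.59.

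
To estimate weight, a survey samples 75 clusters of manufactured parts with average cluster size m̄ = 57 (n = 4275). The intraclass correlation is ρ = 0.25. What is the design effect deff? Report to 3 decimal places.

deff = 1 + (57 − 1)·0.25 = 1 + 14 = 15.

15.000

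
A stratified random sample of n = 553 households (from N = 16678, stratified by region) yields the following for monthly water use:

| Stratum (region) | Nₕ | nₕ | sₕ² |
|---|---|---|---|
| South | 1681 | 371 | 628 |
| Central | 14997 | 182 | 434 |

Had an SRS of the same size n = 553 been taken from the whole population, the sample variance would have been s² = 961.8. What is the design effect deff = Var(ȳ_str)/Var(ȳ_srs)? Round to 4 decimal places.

1.1407

Var(ȳ_str) = Σ Wₕ²(1−fₕ)sₕ²/nₕ with Wₕ = Nₕ/16678:
  South: (1681/16678)²·(1−371/1681)·628/371 = 0.013400988
  Central: (14997/16678)²·(1−182/14997)·434/182 = 1.9047433
  → Var(ȳ_str) = 1.9181443.
Var(ȳ_srs) = (1 − 553/16678)·961.8/553 = 1.6815717.
deff = 1.9181443 / 1.6815717 = 1.1407.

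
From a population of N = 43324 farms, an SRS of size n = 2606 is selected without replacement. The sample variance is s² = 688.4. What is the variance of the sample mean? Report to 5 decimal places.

0.24827

Under SRS without replacement, Var(ȳ) = (1 − f)·s²/n with f = n/N = 2606/43324 = 0.06015142.
Var(ȳ) = (1 − 0.06015142)·688.4/2606 = 0.93984858·0.26415963 = 0.24827006.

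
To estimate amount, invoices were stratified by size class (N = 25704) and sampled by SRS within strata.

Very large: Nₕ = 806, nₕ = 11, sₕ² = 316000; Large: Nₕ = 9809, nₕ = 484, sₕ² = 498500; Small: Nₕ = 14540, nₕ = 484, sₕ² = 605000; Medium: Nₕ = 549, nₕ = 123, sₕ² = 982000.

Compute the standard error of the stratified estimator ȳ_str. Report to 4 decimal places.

23.6631

Var(ȳ_str) = Σₕ Wₕ²(1 − fₕ)sₕ²/nₕ with Wₕ = Nₕ/N, N = 25704.
Very large: Wₕ = 0.03135699; term = 0.03135699²·(1 − 0.01364764)·316000/11 = 27.8609.
Large: Wₕ = 0.38161376; term = 0.38161376²·(1 − 0.04934244)·498500/484 = 142.59095.
Small: Wₕ = 0.56567071; term = 0.56567071²·(1 − 0.03328748)·605000/484 = 386.66489.
Medium: Wₕ = 0.02135854; term = 0.02135854²·(1 − 0.22404372)·982000/123 = 2.8260959.
Sum = 559.94284.
SE = √(559.94284) = 23.6631.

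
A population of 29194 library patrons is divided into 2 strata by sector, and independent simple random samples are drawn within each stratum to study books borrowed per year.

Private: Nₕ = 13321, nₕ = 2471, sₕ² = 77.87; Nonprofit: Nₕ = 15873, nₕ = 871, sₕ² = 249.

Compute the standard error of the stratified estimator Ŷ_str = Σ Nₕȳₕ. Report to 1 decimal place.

Var(Ŷ_str) = Σₕ Nₕ²(1 − fₕ)sₕ²/nₕ.
Private: 13321²·(1 − 2471/13321)·77.87/2471 = 4.5547442 × 10^6.
Nonprofit: 15873²·(1 − 871/15873)·249/871 = 6.807527 × 10^7.
Sum = 7.2630014 × 10^7.
SE = √(7.2630014 × 10^7) = 8522.3.

8522.3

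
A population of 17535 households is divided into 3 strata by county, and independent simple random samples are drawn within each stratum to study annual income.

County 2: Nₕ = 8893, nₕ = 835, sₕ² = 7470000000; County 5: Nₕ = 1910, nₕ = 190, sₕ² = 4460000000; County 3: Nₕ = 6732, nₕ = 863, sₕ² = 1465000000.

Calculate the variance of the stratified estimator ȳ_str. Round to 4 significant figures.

2.554 × 10^6

Var(ȳ_str) = Σₕ Wₕ²(1 − fₕ)sₕ²/nₕ with Wₕ = Nₕ/N, N = 17535.
County 2: Wₕ = 0.50715711; term = 0.50715711²·(1 − 0.09389407)·7470000000/835 = 2.084962 × 10^6.
County 5: Wₕ = 0.10892501; term = 0.10892501²·(1 − 0.09947644)·4460000000/190 = 250802.31.
County 3: Wₕ = 0.38391788; term = 0.38391788²·(1 − 0.12819370)·1465000000/863 = 218134.07.
Sum = 2.5538984 × 10^6.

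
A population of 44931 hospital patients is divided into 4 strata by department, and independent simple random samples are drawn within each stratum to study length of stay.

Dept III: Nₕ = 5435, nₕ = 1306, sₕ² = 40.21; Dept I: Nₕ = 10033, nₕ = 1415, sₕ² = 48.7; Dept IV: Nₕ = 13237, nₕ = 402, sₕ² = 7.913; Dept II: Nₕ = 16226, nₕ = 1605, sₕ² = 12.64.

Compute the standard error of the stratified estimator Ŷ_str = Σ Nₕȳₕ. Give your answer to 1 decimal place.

Var(Ŷ_str) = Σₕ Nₕ²(1 − fₕ)sₕ²/nₕ.
Dept III: 5435²·(1 − 1306/5435)·40.21/1306 = 690932.03.
Dept I: 10033²·(1 − 1415/10033)·48.7/1415 = 2.9758417 × 10^6.
Dept IV: 13237²·(1 − 402/13237)·7.913/402 = 3.344264 × 10^6.
Dept II: 16226²·(1 − 1605/16226)·12.64/1605 = 1.8683601 × 10^6.
Sum = 8.8793978 × 10^6.
SE = √(8.8793978 × 10^6) = 2979.8.

2979.8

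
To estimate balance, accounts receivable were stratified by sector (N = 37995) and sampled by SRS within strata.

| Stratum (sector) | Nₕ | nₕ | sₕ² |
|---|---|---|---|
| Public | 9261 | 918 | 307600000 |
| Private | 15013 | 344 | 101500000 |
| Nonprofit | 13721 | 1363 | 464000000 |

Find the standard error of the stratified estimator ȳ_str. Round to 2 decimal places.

320.83

Var(ȳ_str) = Σₕ Wₕ²(1 − fₕ)sₕ²/nₕ with Wₕ = Nₕ/N, N = 37995.
Public: Wₕ = 0.24374260; term = 0.24374260²·(1 − 0.09912536)·307600000/918 = 17933.74.
Private: Wₕ = 0.39513094; term = 0.39513094²·(1 − 0.02291347)·101500000/344 = 45011.418.
Nonprofit: Wₕ = 0.36112646; term = 0.36112646²·(1 − 0.09933678)·464000000/1363 = 39985.56.
Sum = 102930.72.
SE = √(102930.72) = 320.83.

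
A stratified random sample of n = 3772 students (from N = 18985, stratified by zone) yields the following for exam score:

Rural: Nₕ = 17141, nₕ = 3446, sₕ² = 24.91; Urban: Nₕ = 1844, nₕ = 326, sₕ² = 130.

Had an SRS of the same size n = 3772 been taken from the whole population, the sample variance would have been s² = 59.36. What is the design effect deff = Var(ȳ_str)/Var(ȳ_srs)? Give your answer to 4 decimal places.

Var(ȳ_str) = Σ Wₕ²(1−fₕ)sₕ²/nₕ with Wₕ = Nₕ/18985:
  Rural: (17141/18985)²·(1−3446/17141)·24.91/3446 = 0.004707989
  Urban: (1844/18985)²·(1−326/1844)·130/326 = 0.0030969717
  → Var(ȳ_str) = 0.0078049607.
Var(ȳ_srs) = (1 − 3772/18985)·59.36/3772 = 0.012610331.
deff = 0.0078049607 / 0.012610331 = 0.6189.

0.6189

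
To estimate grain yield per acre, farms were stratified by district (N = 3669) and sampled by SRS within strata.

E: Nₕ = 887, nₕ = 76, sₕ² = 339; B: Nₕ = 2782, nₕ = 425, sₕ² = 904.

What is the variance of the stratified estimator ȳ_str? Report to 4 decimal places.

Var(ȳ_str) = Σₕ Wₕ²(1 − fₕ)sₕ²/nₕ with Wₕ = Nₕ/N, N = 3669.
E: Wₕ = 0.24175525; term = 0.24175525²·(1 − 0.08568207)·339/76 = 0.23836098.
B: Wₕ = 0.75824475; term = 0.75824475²·(1 − 0.15276779)·904/425 = 1.0360979.
Sum = 1.2744589.

1.2745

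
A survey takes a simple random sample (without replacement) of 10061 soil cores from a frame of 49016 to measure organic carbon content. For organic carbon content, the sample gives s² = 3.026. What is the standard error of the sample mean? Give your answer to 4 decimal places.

0.0155

Under SRS without replacement, Var(ȳ) = (1 − f)·s²/n with f = n/N = 10061/49016 = 0.20525951.
Var(ȳ) = (1 − 0.20525951)·3.026/10061 = 0.79474049·3.0076533 × 10^-4 = 2.3903039 × 10^-4.
SE(ȳ) = √(2.3903039 × 10^-4) = 0.0155.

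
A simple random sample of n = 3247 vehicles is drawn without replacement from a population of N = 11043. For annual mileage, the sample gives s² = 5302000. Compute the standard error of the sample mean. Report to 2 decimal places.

Under SRS without replacement, Var(ȳ) = (1 − f)·s²/n with f = n/N = 3247/11043 = 0.29403242.
Var(ȳ) = (1 − 0.29403242)·5302000/3247 = 0.70596758·1632.8919 = 1152.7687.
SE(ȳ) = √(1152.7687) = 33.95.

33.95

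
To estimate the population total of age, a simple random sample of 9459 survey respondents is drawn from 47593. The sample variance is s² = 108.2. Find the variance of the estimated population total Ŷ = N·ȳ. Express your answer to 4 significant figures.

2.076 × 10^7

Var(Ŷ) = N²·Var(ȳ) = N²·(1 − n/N)·s²/n.
f = 9459/47593 = 0.19874772; Var(ȳ) = 0.80125228·108.2/9459 = 0.0091653977.
Var(Ŷ) = 47593² · 0.0091653977 = 2.0760484 × 10^7.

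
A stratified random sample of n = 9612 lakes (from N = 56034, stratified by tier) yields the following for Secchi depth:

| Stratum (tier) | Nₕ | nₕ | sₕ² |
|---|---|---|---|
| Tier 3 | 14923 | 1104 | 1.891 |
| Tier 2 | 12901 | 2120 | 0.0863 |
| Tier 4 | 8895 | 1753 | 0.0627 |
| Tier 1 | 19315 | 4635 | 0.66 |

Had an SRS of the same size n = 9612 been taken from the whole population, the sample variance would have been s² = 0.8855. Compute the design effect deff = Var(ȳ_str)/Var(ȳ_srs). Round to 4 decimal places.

Var(ȳ_str) = Σ Wₕ²(1−fₕ)sₕ²/nₕ with Wₕ = Nₕ/56034:
  Tier 3: (14923/56034)²·(1−1104/14923)·1.891/1104 = 1.1249985 × 10^-4
  Tier 2: (12901/56034)²·(1−2120/12901)·0.0863/2120 = 1.8032424 × 10^-6
  Tier 4: (8895/56034)²·(1−1753/8895)·0.0627/1753 = 7.2368267 × 10^-7
  Tier 1: (19315/56034)²·(1−4635/19315)·0.66/4635 = 1.2859134 × 10^-5
  → Var(ȳ_str) = 1.2788591 × 10^-4.
Var(ȳ_srs) = (1 − 9612/56034)·0.8855/9612 = 7.6321522 × 10^-5.
deff = (1.2788591 × 10^-4) / (7.6321522 × 10^-5) = 1.6756.

1.6756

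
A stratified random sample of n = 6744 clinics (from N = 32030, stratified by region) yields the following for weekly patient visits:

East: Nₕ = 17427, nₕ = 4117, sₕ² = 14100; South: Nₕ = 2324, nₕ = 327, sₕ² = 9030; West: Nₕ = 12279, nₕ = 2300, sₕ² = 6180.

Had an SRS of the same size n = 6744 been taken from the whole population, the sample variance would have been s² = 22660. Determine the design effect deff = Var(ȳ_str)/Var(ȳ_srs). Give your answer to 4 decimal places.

Var(ȳ_str) = Σ Wₕ²(1−fₕ)sₕ²/nₕ with Wₕ = Nₕ/32030:
  East: (17427/32030)²·(1−4117/17427)·14100/4117 = 0.77432816
  South: (2324/32030)²·(1−327/2324)·9030/327 = 0.1249224
  West: (12279/32030)²·(1−2300/12279)·6180/2300 = 0.32092
  → Var(ȳ_str) = 1.2201706.
Var(ȳ_srs) = (1 − 6744/32030)·22660/6744 = 2.652562.
deff = 1.2201706 / 2.652562 = 0.4600.

0.4600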